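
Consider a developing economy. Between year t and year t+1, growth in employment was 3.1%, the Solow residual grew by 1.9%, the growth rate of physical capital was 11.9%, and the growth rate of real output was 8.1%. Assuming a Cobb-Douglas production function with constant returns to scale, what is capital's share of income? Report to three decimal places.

gY = gA + α·gK + (1−α)·gL, so gY − gA − gL = α(gK − gL).
8.1 − 1.9 − 3.1 = α × (11.9 − 3.1).
3.1 = 8.8 α, so α = 0.35227.

0.352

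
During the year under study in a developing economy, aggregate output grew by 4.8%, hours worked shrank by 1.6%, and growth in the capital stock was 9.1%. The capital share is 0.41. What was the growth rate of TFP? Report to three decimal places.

Labor's share = 1 − 0.41 = 0.59.
The capital stock: 0.41 × 9.1 = 3.731 pp.
Hours worked: 0.59 × (-1.6) = -0.944 pp.
TFP growth = 4.8 − 2.787 = 2.013%.

TFP growth was 2.013%.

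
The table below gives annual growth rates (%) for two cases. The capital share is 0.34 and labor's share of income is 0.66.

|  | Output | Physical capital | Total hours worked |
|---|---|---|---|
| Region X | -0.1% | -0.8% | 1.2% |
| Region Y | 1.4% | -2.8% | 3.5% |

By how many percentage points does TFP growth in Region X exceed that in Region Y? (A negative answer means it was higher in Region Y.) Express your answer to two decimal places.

Labor's share = 1 − 0.34 = 0.66.
Region X: TFP = -0.1 + 0.272 − 0.792 = -0.62%.
Region Y: TFP = 1.4 + 0.952 − 2.31 = 0.042%.
Difference = -0.62 − (0.042) = -0.662 pp.

-0.66 percentage points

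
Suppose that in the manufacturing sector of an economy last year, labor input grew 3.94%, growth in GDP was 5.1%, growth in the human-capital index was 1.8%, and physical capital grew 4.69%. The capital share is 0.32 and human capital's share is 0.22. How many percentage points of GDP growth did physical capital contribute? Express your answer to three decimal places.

1.501 percentage points

Contribution = share × growth = 0.32 × 4.69 = 1.5008 pp.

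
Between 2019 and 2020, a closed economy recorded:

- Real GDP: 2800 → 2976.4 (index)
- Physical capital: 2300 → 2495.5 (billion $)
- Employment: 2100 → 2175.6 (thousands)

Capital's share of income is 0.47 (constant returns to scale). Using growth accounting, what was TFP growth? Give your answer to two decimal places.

Real GDP growth = (2976.4 − 2800) / 2800 = 6.3%.
Physical capital growth = (2495.5 − 2300) / 2300 = 8.5%.
Employment growth = (2175.6 − 2100) / 2100 = 3.6%.
Labor's share = 1 − 0.47 = 0.53.
Physical capital: 0.47 × 8.5 = 3.995 pp.
Employment: 0.53 × 3.6 = 1.908 pp.
TFP growth = 6.3 − 5.903 = 0.397%.

0.40%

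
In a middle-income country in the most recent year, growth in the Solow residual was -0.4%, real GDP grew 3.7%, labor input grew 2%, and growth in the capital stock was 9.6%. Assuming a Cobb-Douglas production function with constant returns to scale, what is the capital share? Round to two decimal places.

gY = gA + α·gK + (1−α)·gL, so gY − gA − gL = α(gK − gL).
3.7 + 0.4 − 2 = α × (9.6 − 2).
2.1 = 7.6 α, so α = 0.2763.

0.28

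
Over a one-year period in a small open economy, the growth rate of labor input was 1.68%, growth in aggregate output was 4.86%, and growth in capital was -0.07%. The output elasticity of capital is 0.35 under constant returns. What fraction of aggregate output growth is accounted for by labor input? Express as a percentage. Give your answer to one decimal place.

Labor input accounted for 22.5% of growth.

Labor's share = 1 − 0.35 = 0.65.
Labor input contributed 0.65 × 1.68 = 1.092 pp.
Share of growth = 1.092 / 4.86 × 100 = 22.469%.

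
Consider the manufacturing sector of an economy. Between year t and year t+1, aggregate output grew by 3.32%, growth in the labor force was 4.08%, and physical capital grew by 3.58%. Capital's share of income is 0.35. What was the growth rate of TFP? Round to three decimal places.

Labor's share = 1 − 0.35 = 0.65.
Physical capital: 0.35 × 3.58 = 1.253 pp.
The labor force: 0.65 × 4.08 = 2.652 pp.
TFP growth = 3.32 − 3.905 = -0.585%.

-0.585%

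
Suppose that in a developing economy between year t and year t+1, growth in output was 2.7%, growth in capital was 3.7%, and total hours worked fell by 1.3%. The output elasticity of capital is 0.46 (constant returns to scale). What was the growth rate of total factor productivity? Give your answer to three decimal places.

Total factor productivity grew 1.700%.

Labor's share = 1 − 0.46 = 0.54.
Capital: 0.46 × 3.7 = 1.702 pp.
Total hours worked: 0.54 × (-1.3) = -0.702 pp.
TFP growth = 2.7 − 1 = 1.7%.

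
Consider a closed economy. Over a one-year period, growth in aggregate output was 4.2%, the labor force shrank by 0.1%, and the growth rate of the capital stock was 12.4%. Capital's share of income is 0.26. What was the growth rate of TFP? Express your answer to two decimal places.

Labor's share = 1 − 0.26 = 0.74.
The capital stock: 0.26 × 12.4 = 3.224 pp.
The labor force: 0.74 × (-0.1) = -0.074 pp.
TFP growth = 4.2 − 3.15 = 1.05%.

1.05%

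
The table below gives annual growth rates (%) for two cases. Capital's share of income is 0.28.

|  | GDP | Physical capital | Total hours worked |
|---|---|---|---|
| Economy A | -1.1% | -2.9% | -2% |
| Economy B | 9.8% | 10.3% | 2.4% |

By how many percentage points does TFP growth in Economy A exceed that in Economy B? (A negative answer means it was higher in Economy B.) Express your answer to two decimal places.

-4.04 percentage points

Labor's share = 1 − 0.28 = 0.72.
Economy A: TFP = -1.1 + 0.812 + 1.44 = 1.152%.
Economy B: TFP = 9.8 − 2.884 − 1.728 = 5.188%.
Difference = 1.152 − (5.188) = -4.036 pp.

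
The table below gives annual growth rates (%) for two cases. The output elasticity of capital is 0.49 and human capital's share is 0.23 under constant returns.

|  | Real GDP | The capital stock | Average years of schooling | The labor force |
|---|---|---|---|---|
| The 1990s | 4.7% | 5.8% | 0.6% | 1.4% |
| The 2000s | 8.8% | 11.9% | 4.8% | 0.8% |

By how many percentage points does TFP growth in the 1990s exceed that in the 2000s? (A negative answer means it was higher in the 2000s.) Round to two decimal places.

Labor's share = 1 − 0.49 − 0.23 = 0.28.
The 1990s: TFP = 4.7 − 2.842 − 0.138 − 0.392 = 1.328%.
The 2000s: TFP = 8.8 − 5.831 − 1.104 − 0.224 = 1.641%.
Difference = 1.328 − (1.641) = -0.313 pp.

-0.31 percentage points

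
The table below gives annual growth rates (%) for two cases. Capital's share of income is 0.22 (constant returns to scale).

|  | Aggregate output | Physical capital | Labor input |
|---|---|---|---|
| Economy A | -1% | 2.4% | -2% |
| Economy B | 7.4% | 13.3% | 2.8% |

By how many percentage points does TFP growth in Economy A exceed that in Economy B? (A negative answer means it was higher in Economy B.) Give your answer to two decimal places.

-2.26 percentage points

Labor's share = 1 − 0.22 = 0.78.
Economy A: TFP = -1 − 0.528 + 1.56 = 0.032%.
Economy B: TFP = 7.4 − 2.926 − 2.184 = 2.29%.
Difference = 0.032 − (2.29) = -2.258 pp.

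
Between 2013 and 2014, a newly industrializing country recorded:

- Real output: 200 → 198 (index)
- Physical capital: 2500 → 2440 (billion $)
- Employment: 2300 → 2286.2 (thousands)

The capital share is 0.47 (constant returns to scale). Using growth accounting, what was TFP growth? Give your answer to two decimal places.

Real output growth = (198 − 200) / 200 = -1%.
Physical capital growth = (2440 − 2500) / 2500 = -2.4%.
Employment growth = (2286.2 − 2300) / 2300 = -0.6%.
Labor's share = 1 − 0.47 = 0.53.
Physical capital: 0.47 × (-2.4) = -1.128 pp.
Employment: 0.53 × (-0.6) = -0.318 pp.
TFP growth = -1 + 1.446 = 0.446%.

0.45%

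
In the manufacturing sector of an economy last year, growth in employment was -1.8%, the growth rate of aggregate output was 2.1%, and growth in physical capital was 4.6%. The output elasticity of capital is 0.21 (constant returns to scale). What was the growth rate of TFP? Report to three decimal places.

Labor's share = 1 − 0.21 = 0.79.
Physical capital: 0.21 × 4.6 = 0.966 pp.
Employment: 0.79 × (-1.8) = -1.422 pp.
TFP growth = 2.1 + 0.456 = 2.556%.

2.556%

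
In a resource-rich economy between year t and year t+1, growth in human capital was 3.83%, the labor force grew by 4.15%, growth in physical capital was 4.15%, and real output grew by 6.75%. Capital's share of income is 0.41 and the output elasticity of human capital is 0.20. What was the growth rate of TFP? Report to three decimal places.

TFP grew 2.664%.

Labor's share = 1 − 0.41 − 0.2 = 0.39.
Physical capital: 0.41 × 4.15 = 1.7015 pp.
Human capital: 0.2 × 3.83 = 0.766 pp.
The labor force: 0.39 × 4.15 = 1.6185 pp.
TFP growth = 6.75 − 4.086 = 2.664%.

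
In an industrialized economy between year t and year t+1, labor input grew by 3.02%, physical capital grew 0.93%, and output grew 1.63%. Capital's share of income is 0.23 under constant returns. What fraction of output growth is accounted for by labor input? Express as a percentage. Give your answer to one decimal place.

Labor's share = 1 − 0.23 = 0.77.
Labor input contributed 0.77 × 3.02 = 2.3254 pp.
Share of growth = 2.3254 / 1.63 × 100 = 142.663%.

Labor input accounted for 142.7% of growth.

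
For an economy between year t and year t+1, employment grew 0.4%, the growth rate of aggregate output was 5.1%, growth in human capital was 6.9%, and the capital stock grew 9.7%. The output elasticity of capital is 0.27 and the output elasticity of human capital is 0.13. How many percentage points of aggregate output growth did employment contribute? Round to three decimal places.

Labor's share = 1 − 0.27 − 0.13 = 0.6.
Contribution = share × growth = 0.6 × 0.4 = 0.24 pp.

0.240 percentage points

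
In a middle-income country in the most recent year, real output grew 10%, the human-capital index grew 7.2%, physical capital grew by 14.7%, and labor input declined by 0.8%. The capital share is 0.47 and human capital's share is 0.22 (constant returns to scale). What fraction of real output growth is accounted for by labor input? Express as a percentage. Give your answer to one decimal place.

-2.5%

Labor's share = 1 − 0.47 − 0.22 = 0.31.
Labor input contributed 0.31 × (-0.8) = -0.248 pp.
Share of growth = -0.248 / 10 × 100 = -2.48%.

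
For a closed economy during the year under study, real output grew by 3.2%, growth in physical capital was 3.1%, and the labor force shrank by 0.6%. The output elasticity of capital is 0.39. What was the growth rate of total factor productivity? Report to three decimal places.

Labor's share = 1 − 0.39 = 0.61.
Physical capital: 0.39 × 3.1 = 1.209 pp.
The labor force: 0.61 × (-0.6) = -0.366 pp.
TFP growth = 3.2 − 0.843 = 2.357%.

2.357%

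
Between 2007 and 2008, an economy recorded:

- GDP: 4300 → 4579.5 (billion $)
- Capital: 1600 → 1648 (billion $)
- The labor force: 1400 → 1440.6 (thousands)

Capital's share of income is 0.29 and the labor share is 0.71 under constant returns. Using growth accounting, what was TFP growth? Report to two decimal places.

GDP growth = (4579.5 − 4300) / 4300 = 6.5%.
Capital growth = (1648 − 1600) / 1600 = 3%.
The labor force growth = (1440.6 − 1400) / 1400 = 2.9%.
Labor's share = 1 − 0.29 = 0.71.
Capital: 0.29 × 3 = 0.87 pp.
The labor force: 0.71 × 2.9 = 2.059 pp.
TFP growth = 6.5 − 2.929 = 3.571%.

TFP growth was 3.57%.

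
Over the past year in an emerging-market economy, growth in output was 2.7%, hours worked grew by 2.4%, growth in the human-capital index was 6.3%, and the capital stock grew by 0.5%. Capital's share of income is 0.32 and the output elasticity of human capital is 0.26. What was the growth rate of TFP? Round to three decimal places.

-0.106%

Labor's share = 1 − 0.32 − 0.26 = 0.42.
The capital stock: 0.32 × 0.5 = 0.16 pp.
The human-capital index: 0.26 × 6.3 = 1.638 pp.
Hours worked: 0.42 × 2.4 = 1.008 pp.
TFP growth = 2.7 − 2.806 = -0.106%.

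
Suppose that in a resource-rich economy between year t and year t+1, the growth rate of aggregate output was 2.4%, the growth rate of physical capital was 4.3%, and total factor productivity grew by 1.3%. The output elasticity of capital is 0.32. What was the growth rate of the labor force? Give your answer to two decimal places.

Labor's share = 1 − 0.32 = 0.68.
gY = gA + 0.32×4.3 + 0.68×g.
0.68×g = 2.4 − 1.3 − 1.376 = -0.276.
g = -0.276 / 0.68 = -0.4059%.

-0.41%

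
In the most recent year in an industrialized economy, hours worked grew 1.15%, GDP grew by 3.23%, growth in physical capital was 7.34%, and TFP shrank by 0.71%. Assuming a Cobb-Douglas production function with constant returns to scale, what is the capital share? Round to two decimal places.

gY = gA + α·gK + (1−α)·gL, so gY − gA − gL = α(gK − gL).
3.23 + 0.71 − 1.15 = α × (7.34 − 1.15).
2.79 = 6.19 α, so α = 0.4507.

α = 0.45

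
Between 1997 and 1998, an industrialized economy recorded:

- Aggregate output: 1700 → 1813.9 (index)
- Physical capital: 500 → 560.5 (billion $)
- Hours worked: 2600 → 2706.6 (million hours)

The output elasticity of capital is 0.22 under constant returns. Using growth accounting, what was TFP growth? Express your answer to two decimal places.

Aggregate output growth = (1813.9 − 1700) / 1700 = 6.7%.
Physical capital growth = (560.5 − 500) / 500 = 12.1%.
Hours worked growth = (2706.6 − 2600) / 2600 = 4.1%.
Labor's share = 1 − 0.22 = 0.78.
Physical capital: 0.22 × 12.1 = 2.662 pp.
Hours worked: 0.78 × 4.1 = 3.198 pp.
TFP growth = 6.7 − 5.86 = 0.84%.

0.84%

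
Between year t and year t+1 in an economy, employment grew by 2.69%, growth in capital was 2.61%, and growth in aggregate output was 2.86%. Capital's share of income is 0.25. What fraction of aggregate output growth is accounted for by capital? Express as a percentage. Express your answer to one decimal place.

Capital accounted for 22.8% of growth.

Capital contributed 0.25 × 2.61 = 0.6525 pp.
Share of growth = 0.6525 / 2.86 × 100 = 22.815%.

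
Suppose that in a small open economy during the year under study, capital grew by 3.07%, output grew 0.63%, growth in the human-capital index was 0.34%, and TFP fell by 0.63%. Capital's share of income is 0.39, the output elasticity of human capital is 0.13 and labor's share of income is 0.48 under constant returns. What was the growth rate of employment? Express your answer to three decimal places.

0.039%

Labor's share = 1 − 0.39 − 0.13 = 0.48.
gY = gA + 0.39×3.07 + 0.13×0.34 + 0.48×g.
0.48×g = 0.63 + 0.63 − 1.2415 = 0.0185.
g = 0.0185 / 0.48 = 0.03854%.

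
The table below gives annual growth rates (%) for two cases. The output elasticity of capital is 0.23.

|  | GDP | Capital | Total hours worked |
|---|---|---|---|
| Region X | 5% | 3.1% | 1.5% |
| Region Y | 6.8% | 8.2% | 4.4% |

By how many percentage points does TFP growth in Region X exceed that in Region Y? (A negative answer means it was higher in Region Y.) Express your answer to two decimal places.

1.61 percentage points

Labor's share = 1 − 0.23 = 0.77.
Region X: TFP = 5 − 0.713 − 1.155 = 3.132%.
Region Y: TFP = 6.8 − 1.886 − 3.388 = 1.526%.
Difference = 3.132 − (1.526) = 1.606 pp.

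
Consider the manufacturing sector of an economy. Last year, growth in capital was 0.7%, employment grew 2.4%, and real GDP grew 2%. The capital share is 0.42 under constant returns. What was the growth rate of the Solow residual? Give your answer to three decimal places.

Labor's share = 1 − 0.42 = 0.58.
Capital: 0.42 × 0.7 = 0.294 pp.
Employment: 0.58 × 2.4 = 1.392 pp.
TFP growth = 2 − 1.686 = 0.314%.

0.314%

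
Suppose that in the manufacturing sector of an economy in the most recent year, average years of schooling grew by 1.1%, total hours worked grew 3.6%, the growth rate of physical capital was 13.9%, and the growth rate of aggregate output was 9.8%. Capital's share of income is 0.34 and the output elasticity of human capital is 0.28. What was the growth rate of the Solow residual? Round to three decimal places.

The Solow residual grew 3.398%.

Labor's share = 1 − 0.34 − 0.28 = 0.38.
Physical capital: 0.34 × 13.9 = 4.726 pp.
Average years of schooling: 0.28 × 1.1 = 0.308 pp.
Total hours worked: 0.38 × 3.6 = 1.368 pp.
TFP growth = 9.8 − 6.402 = 3.398%.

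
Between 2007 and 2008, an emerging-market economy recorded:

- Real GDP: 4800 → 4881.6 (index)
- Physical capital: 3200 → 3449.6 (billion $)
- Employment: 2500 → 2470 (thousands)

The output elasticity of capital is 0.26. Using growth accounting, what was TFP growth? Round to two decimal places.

Real GDP growth = (4881.6 − 4800) / 4800 = 1.7%.
Physical capital growth = (3449.6 − 3200) / 3200 = 7.8%.
Employment growth = (2470 − 2500) / 2500 = -1.2%.
Labor's share = 1 − 0.26 = 0.74.
Physical capital: 0.26 × 7.8 = 2.028 pp.
Employment: 0.74 × (-1.2) = -0.888 pp.
TFP growth = 1.7 − 1.14 = 0.56%.

0.56%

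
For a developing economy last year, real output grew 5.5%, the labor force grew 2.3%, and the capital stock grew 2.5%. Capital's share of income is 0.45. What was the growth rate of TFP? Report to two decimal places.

3.11%

Labor's share = 1 − 0.45 = 0.55.
The capital stock: 0.45 × 2.5 = 1.125 pp.
The labor force: 0.55 × 2.3 = 1.265 pp.
TFP growth = 5.5 − 2.39 = 3.11%.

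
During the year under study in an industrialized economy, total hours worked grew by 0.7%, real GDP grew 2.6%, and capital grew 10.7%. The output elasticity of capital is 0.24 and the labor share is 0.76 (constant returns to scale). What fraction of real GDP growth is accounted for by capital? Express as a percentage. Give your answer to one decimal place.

Capital contributed 0.24 × 10.7 = 2.568 pp.
Share of growth = 2.568 / 2.6 × 100 = 98.769%.

98.8%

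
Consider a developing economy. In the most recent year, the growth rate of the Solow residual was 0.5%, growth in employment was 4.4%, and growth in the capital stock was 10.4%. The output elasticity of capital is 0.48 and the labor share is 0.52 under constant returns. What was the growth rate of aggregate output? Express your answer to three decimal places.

Aggregate output growth was 7.780%.

Labor's share = 1 − 0.48 = 0.52.
The capital stock: 0.48 × 10.4 = 4.992 pp.
Employment: 0.52 × 4.4 = 2.288 pp.
Output growth = 0.5 + 7.28 = 7.78%.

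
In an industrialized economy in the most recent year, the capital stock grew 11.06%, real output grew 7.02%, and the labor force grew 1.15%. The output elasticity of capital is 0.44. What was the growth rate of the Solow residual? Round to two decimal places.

Labor's share = 1 − 0.44 = 0.56.
The capital stock: 0.44 × 11.06 = 4.8664 pp.
The labor force: 0.56 × 1.15 = 0.644 pp.
TFP growth = 7.02 − 5.5104 = 1.5096%.

The Solow residual growth was 1.51%.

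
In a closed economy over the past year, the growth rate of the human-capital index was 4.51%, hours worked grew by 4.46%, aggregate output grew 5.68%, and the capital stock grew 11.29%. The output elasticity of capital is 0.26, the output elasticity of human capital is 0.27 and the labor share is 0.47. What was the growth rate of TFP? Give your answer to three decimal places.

-0.569%

Labor's share = 1 − 0.26 − 0.27 = 0.47.
The capital stock: 0.26 × 11.29 = 2.9354 pp.
The human-capital index: 0.27 × 4.51 = 1.2177 pp.
Hours worked: 0.47 × 4.46 = 2.0962 pp.
TFP growth = 5.68 − 6.2493 = -0.5693%.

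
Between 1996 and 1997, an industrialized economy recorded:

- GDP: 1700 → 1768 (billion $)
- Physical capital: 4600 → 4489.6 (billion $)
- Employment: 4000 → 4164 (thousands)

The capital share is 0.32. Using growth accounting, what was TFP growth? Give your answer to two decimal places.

GDP growth = (1768 − 1700) / 1700 = 4%.
Physical capital growth = (4489.6 − 4600) / 4600 = -2.4%.
Employment growth = (4164 − 4000) / 4000 = 4.1%.
Labor's share = 1 − 0.32 = 0.68.
Physical capital: 0.32 × (-2.4) = -0.768 pp.
Employment: 0.68 × 4.1 = 2.788 pp.
TFP growth = 4 − 2.02 = 1.98%.

TFP grew 1.98%.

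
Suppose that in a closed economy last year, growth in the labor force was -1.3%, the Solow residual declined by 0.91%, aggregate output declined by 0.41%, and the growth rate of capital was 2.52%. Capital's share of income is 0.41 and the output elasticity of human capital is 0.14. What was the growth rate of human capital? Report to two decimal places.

Labor's share = 1 − 0.41 − 0.14 = 0.45.
gY = gA + 0.41×2.52 + 0.45×(-1.3) + 0.14×g.
0.14×g = -0.41 + 0.91 − 0.4482 = 0.0518.
g = 0.0518 / 0.14 = 0.37%.

0.37%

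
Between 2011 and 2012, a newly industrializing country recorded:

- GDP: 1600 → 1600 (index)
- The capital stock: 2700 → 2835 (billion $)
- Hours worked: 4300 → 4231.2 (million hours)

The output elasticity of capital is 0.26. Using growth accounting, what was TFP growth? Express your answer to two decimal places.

-0.12%

GDP growth = (1600 − 1600) / 1600 = 0%.
The capital stock growth = (2835 − 2700) / 2700 = 5%.
Hours worked growth = (4231.2 − 4300) / 4300 = -1.6%.
Labor's share = 1 − 0.26 = 0.74.
The capital stock: 0.26 × 5 = 1.3 pp.
Hours worked: 0.74 × (-1.6) = -1.184 pp.
TFP growth = 0 − 0.116 = -0.116%.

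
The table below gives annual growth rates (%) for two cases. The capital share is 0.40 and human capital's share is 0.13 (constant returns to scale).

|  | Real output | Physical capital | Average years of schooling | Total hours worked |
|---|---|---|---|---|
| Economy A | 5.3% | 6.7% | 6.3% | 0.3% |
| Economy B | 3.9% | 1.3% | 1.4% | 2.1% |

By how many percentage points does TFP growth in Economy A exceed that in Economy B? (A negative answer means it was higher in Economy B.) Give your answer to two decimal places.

Labor's share = 1 − 0.4 − 0.13 = 0.47.
Economy A: TFP = 5.3 − 2.68 − 0.819 − 0.141 = 1.66%.
Economy B: TFP = 3.9 − 0.52 − 0.182 − 0.987 = 2.211%.
Difference = 1.66 − (2.211) = -0.551 pp.

-0.55 percentage points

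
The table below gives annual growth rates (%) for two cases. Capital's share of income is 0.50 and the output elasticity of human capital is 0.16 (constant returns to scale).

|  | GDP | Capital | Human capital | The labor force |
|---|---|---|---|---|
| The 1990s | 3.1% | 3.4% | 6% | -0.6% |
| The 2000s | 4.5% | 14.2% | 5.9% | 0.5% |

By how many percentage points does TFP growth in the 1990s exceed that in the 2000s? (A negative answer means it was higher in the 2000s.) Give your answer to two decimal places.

Labor's share = 1 − 0.5 − 0.16 = 0.34.
The 1990s: TFP = 3.1 − 1.7 − 0.96 + 0.204 = 0.644%.
The 2000s: TFP = 4.5 − 7.1 − 0.944 − 0.17 = -3.714%.
Difference = 0.644 − (-3.714) = 4.358 pp.

4.36 percentage points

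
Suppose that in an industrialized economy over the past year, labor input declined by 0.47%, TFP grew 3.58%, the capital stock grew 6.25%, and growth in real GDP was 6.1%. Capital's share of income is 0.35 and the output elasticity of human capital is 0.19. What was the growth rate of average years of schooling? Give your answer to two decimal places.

Average years of schooling grew 2.89%.

Labor's share = 1 − 0.35 − 0.19 = 0.46.
gY = gA + 0.35×6.25 + 0.46×(-0.47) + 0.19×g.
0.19×g = 6.1 − 3.58 − 1.9713 = 0.5487.
g = 0.5487 / 0.19 = 2.8879%.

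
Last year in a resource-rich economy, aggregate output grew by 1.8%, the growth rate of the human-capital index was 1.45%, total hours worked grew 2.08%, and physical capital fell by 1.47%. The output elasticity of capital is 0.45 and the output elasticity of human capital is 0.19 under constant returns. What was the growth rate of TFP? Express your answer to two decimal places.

Labor's share = 1 − 0.45 − 0.19 = 0.36.
Physical capital: 0.45 × (-1.47) = -0.6615 pp.
The human-capital index: 0.19 × 1.45 = 0.2755 pp.
Total hours worked: 0.36 × 2.08 = 0.7488 pp.
TFP growth = 1.8 − 0.3628 = 1.4372%.

TFP growth was 1.44%.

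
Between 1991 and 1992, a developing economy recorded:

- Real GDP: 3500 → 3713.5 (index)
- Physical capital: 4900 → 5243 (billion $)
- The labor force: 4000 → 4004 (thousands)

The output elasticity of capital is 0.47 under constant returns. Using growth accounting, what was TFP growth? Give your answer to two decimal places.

Real GDP growth = (3713.5 − 3500) / 3500 = 6.1%.
Physical capital growth = (5243 − 4900) / 4900 = 7%.
The labor force growth = (4004 − 4000) / 4000 = 0.1%.
Labor's share = 1 − 0.47 = 0.53.
Physical capital: 0.47 × 7 = 3.29 pp.
The labor force: 0.53 × 0.1 = 0.053 pp.
TFP growth = 6.1 − 3.343 = 2.757%.

2.76%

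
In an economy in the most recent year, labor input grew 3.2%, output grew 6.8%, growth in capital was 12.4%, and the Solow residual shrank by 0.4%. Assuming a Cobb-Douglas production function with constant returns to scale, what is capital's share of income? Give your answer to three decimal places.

gY = gA + α·gK + (1−α)·gL, so gY − gA − gL = α(gK − gL).
6.8 + 0.4 − 3.2 = α × (12.4 − 3.2).
4 = 9.2 α, so α = 0.43478.

0.435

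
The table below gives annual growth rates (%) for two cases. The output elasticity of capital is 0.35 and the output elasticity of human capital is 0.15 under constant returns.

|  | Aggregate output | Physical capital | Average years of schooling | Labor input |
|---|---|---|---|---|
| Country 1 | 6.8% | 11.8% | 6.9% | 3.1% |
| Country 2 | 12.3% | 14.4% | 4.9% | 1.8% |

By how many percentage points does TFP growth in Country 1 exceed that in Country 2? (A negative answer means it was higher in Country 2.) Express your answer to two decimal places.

-5.54 percentage points

Labor's share = 1 − 0.35 − 0.15 = 0.5.
Country 1: TFP = 6.8 − 4.13 − 1.035 − 1.55 = 0.085%.
Country 2: TFP = 12.3 − 5.04 − 0.735 − 0.9 = 5.625%.
Difference = 0.085 − (5.625) = -5.54 pp.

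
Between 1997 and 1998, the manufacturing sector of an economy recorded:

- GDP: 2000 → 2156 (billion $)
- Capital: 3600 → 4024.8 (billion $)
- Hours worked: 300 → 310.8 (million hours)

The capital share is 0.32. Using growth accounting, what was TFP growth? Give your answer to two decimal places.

1.58%

GDP growth = (2156 − 2000) / 2000 = 7.8%.
Capital growth = (4024.8 − 3600) / 3600 = 11.8%.
Hours worked growth = (310.8 − 300) / 300 = 3.6%.
Labor's share = 1 − 0.32 = 0.68.
Capital: 0.32 × 11.8 = 3.776 pp.
Hours worked: 0.68 × 3.6 = 2.448 pp.
TFP growth = 7.8 − 6.224 = 1.576%.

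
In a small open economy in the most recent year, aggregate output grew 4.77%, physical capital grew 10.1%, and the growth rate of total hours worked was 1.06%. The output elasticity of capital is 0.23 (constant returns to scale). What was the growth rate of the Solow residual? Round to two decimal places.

Labor's share = 1 − 0.23 = 0.77.
Physical capital: 0.23 × 10.1 = 2.323 pp.
Total hours worked: 0.77 × 1.06 = 0.8162 pp.
TFP growth = 4.77 − 3.1392 = 1.6308%.

1.63%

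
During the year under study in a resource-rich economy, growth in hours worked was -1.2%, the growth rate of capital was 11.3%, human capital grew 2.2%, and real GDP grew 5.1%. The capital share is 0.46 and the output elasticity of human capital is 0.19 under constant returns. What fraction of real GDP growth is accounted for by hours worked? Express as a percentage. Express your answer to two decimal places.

Labor's share = 1 − 0.46 − 0.19 = 0.35.
Hours worked contributed 0.35 × (-1.2) = -0.42 pp.
Share of growth = -0.42 / 5.1 × 100 = -8.2353%.

-8.24%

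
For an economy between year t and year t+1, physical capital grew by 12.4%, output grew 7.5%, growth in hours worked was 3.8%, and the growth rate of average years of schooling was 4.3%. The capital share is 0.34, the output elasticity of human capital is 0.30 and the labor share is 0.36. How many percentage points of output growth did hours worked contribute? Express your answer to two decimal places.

1.37

Labor's share = 1 − 0.34 − 0.3 = 0.36.
Contribution = share × growth = 0.36 × 3.8 = 1.368 pp.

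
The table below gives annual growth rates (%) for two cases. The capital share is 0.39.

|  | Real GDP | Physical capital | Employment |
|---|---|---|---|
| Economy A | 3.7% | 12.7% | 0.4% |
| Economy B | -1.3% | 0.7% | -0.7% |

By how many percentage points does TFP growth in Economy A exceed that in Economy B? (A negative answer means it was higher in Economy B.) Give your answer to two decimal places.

-0.35 percentage points

Labor's share = 1 − 0.39 = 0.61.
Economy A: TFP = 3.7 − 4.953 − 0.244 = -1.497%.
Economy B: TFP = -1.3 − 0.273 + 0.427 = -1.146%.
Difference = -1.497 − (-1.146) = -0.351 pp.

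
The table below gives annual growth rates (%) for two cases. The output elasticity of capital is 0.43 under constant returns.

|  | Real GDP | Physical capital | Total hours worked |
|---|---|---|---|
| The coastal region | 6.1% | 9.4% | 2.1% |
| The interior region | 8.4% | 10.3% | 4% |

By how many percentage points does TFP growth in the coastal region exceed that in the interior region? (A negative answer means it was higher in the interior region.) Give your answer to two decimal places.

-0.83 percentage points

Labor's share = 1 − 0.43 = 0.57.
The coastal region: TFP = 6.1 − 4.042 − 1.197 = 0.861%.
The interior region: TFP = 8.4 − 4.429 − 2.28 = 1.691%.
Difference = 0.861 − (1.691) = -0.83 pp.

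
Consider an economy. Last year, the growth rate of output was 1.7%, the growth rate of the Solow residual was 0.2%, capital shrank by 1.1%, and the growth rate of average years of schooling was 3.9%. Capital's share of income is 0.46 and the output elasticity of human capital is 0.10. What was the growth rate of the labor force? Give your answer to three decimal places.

3.673%

Labor's share = 1 − 0.46 − 0.1 = 0.44.
gY = gA + 0.46×(-1.1) + 0.1×3.9 + 0.44×g.
0.44×g = 1.7 − 0.2 + 0.116 = 1.616.
g = 1.616 / 0.44 = 3.67273%.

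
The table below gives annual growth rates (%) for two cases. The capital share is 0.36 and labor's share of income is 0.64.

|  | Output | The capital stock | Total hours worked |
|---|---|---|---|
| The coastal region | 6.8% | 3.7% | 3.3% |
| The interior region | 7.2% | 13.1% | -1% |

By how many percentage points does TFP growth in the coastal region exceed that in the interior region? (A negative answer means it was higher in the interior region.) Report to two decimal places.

Labor's share = 1 − 0.36 = 0.64.
The coastal region: TFP = 6.8 − 1.332 − 2.112 = 3.356%.
The interior region: TFP = 7.2 − 4.716 + 0.64 = 3.124%.
Difference = 3.356 − (3.124) = 0.232 pp.

0.23 percentage points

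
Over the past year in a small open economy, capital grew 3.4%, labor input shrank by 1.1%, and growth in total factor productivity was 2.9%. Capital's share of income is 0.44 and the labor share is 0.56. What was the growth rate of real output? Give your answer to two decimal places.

Labor's share = 1 − 0.44 = 0.56.
Capital: 0.44 × 3.4 = 1.496 pp.
Labor input: 0.56 × (-1.1) = -0.616 pp.
Output growth = 2.9 + 0.88 = 3.78%.

3.78%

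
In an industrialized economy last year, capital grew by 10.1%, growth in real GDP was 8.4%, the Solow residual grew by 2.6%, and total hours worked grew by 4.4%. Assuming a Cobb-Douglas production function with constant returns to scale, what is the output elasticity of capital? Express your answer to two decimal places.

0.25

gY = gA + α·gK + (1−α)·gL, so gY − gA − gL = α(gK − gL).
8.4 − 2.6 − 4.4 = α × (10.1 − 4.4).
1.4 = 5.7 α, so α = 0.2456.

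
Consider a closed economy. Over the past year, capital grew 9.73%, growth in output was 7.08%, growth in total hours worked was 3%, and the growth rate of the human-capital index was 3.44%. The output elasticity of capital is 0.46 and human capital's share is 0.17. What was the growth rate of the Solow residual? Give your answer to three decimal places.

Labor's share = 1 − 0.46 − 0.17 = 0.37.
Capital: 0.46 × 9.73 = 4.4758 pp.
The human-capital index: 0.17 × 3.44 = 0.5848 pp.
Total hours worked: 0.37 × 3 = 1.11 pp.
TFP growth = 7.08 − 6.1706 = 0.9094%.

0.909%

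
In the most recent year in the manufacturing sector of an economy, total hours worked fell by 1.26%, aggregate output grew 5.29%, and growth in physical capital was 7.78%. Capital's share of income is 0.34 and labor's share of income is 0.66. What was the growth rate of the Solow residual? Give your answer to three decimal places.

Labor's share = 1 − 0.34 = 0.66.
Physical capital: 0.34 × 7.78 = 2.6452 pp.
Total hours worked: 0.66 × (-1.26) = -0.8316 pp.
TFP growth = 5.29 − 1.8136 = 3.4764%.

3.476%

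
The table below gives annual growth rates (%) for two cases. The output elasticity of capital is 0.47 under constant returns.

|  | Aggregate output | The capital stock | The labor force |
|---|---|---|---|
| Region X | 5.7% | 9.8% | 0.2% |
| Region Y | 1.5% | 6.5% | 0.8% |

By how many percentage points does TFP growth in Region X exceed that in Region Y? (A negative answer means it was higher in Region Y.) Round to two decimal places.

Labor's share = 1 − 0.47 = 0.53.
Region X: TFP = 5.7 − 4.606 − 0.106 = 0.988%.
Region Y: TFP = 1.5 − 3.055 − 0.424 = -1.979%.
Difference = 0.988 − (-1.979) = 2.967 pp.

2.97 percentage points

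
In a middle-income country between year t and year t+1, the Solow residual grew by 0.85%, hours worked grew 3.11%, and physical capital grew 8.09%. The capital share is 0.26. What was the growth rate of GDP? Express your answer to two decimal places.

Labor's share = 1 − 0.26 = 0.74.
Physical capital: 0.26 × 8.09 = 2.1034 pp.
Hours worked: 0.74 × 3.11 = 2.3014 pp.
Output growth = 0.85 + 4.4048 = 5.2548%.

GDP grew 5.25%.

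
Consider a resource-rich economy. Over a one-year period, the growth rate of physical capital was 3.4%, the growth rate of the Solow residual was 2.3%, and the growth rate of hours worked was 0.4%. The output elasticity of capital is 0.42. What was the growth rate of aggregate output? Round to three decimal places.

Labor's share = 1 − 0.42 = 0.58.
Physical capital: 0.42 × 3.4 = 1.428 pp.
Hours worked: 0.58 × 0.4 = 0.232 pp.
Output growth = 2.3 + 1.66 = 3.96%.

3.960%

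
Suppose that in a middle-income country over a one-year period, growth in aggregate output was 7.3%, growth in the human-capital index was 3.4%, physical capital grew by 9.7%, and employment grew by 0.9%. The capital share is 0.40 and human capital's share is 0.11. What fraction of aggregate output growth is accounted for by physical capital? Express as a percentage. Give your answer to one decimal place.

53.2%

Physical capital contributed 0.4 × 9.7 = 3.88 pp.
Share of growth = 3.88 / 7.3 × 100 = 53.151%.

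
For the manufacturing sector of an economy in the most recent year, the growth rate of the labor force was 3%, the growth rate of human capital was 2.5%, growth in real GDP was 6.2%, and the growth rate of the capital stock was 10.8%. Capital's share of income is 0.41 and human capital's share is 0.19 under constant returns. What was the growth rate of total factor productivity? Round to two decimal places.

Total factor productivity growth was 0.10%.

Labor's share = 1 − 0.41 − 0.19 = 0.4.
The capital stock: 0.41 × 10.8 = 4.428 pp.
Human capital: 0.19 × 2.5 = 0.475 pp.
The labor force: 0.4 × 3 = 1.2 pp.
TFP growth = 6.2 − 6.103 = 0.097%.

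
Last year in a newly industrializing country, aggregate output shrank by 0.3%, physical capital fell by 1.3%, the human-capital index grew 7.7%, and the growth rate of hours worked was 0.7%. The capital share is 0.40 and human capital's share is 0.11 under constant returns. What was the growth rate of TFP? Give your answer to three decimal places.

-0.970%

Labor's share = 1 − 0.4 − 0.11 = 0.49.
Physical capital: 0.4 × (-1.3) = -0.52 pp.
The human-capital index: 0.11 × 7.7 = 0.847 pp.
Hours worked: 0.49 × 0.7 = 0.343 pp.
TFP growth = -0.3 − 0.67 = -0.97%.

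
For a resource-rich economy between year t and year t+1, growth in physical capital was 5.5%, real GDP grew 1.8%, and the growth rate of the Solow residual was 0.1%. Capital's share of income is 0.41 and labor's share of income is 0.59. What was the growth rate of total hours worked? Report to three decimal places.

-0.941%

Labor's share = 1 − 0.41 = 0.59.
gY = gA + 0.41×5.5 + 0.59×g.
0.59×g = 1.8 − 0.1 − 2.255 = -0.555.
g = -0.555 / 0.59 = -0.94068%.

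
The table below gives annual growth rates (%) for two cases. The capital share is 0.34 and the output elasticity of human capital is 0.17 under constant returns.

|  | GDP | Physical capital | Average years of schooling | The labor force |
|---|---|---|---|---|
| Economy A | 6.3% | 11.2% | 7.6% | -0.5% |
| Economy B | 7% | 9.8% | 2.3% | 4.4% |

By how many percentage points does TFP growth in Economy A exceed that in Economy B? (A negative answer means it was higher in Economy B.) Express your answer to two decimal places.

Labor's share = 1 − 0.34 − 0.17 = 0.49.
Economy A: TFP = 6.3 − 3.808 − 1.292 + 0.245 = 1.445%.
Economy B: TFP = 7 − 3.332 − 0.391 − 2.156 = 1.121%.
Difference = 1.445 − (1.121) = 0.324 pp.

0.32 percentage points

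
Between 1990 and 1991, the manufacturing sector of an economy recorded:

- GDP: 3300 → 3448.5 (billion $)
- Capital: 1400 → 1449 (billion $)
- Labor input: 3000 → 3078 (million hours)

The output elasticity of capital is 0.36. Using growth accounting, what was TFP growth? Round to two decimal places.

1.58%

GDP growth = (3448.5 − 3300) / 3300 = 4.5%.
Capital growth = (1449 − 1400) / 1400 = 3.5%.
Labor input growth = (3078 − 3000) / 3000 = 2.6%.
Labor's share = 1 − 0.36 = 0.64.
Capital: 0.36 × 3.5 = 1.26 pp.
Labor input: 0.64 × 2.6 = 1.664 pp.
TFP growth = 4.5 − 2.924 = 1.576%.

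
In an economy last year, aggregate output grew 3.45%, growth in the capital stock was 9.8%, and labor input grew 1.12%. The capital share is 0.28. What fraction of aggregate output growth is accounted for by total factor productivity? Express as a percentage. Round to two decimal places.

-2.91%

Labor's share = 1 − 0.28 = 0.72.
The capital stock: 0.28 × 9.8 = 2.744 pp.
Labor input: 0.72 × 1.12 = 0.8064 pp.
TFP growth = 3.45 − 3.5504 = -0.1004%.
TFP share of growth = -0.1004 / 3.45 × 100 = -2.9101%.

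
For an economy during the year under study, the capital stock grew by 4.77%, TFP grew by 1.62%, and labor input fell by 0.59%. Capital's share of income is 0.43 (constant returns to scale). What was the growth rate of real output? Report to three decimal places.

Labor's share = 1 − 0.43 = 0.57.
The capital stock: 0.43 × 4.77 = 2.0511 pp.
Labor input: 0.57 × (-0.59) = -0.3363 pp.
Output growth = 1.62 + 1.7148 = 3.3348%.

Real output growth was 3.335%.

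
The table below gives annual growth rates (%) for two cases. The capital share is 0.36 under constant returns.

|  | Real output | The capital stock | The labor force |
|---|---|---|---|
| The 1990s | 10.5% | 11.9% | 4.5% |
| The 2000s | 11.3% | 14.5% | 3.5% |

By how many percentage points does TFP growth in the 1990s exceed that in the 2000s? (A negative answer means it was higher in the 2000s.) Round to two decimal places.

Labor's share = 1 − 0.36 = 0.64.
The 1990s: TFP = 10.5 − 4.284 − 2.88 = 3.336%.
The 2000s: TFP = 11.3 − 5.22 − 2.24 = 3.84%.
Difference = 3.336 − (3.84) = -0.504 pp.

-0.50 percentage points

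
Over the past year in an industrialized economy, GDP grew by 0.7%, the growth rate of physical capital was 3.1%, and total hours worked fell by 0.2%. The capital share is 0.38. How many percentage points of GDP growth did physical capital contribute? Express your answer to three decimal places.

1.178

Contribution = share × growth = 0.38 × 3.1 = 1.178 pp.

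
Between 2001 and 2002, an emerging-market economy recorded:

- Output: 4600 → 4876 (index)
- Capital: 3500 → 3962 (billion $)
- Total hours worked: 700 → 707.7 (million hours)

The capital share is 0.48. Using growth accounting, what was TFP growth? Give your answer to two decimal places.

Output growth = (4876 − 4600) / 4600 = 6%.
Capital growth = (3962 − 3500) / 3500 = 13.2%.
Total hours worked growth = (707.7 − 700) / 700 = 1.1%.
Labor's share = 1 − 0.48 = 0.52.
Capital: 0.48 × 13.2 = 6.336 pp.
Total hours worked: 0.52 × 1.1 = 0.572 pp.
TFP growth = 6 − 6.908 = -0.908%.

-0.91%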